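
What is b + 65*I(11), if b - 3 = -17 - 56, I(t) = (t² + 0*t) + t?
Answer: 8510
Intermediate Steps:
I(t) = t + t² (I(t) = (t² + 0) + t = t² + t = t + t²)
b = -70 (b = 3 + (-17 - 56) = 3 - 73 = -70)
b + 65*I(11) = -70 + 65*(11*(1 + 11)) = -70 + 65*(11*12) = -70 + 65*132 = -70 + 8580 = 8510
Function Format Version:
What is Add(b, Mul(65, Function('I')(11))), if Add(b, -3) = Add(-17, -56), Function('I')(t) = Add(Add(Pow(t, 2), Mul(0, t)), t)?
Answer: 8510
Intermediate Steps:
Function('I')(t) = Add(t, Pow(t, 2)) (Function('I')(t) = Add(Add(Pow(t, 2), 0), t) = Add(Pow(t, 2), t) = Add(t, Pow(t, 2)))
b = -70 (b = Add(3, Add(-17, -56)) = Add(3, -73) = -70)
Add(b, Mul(65, Function('I')(11))) = Add(-70, Mul(65, Mul(11, Add(1, 11)))) = Add(-70, Mul(65, Mul(11, 12))) = Add(-70, Mul(65, 132)) = Add(-70, 8580) = 8510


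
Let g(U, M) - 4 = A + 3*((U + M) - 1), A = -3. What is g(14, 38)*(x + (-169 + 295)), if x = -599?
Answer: -72842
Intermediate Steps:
g(U, M) = -2 + 3*M + 3*U (g(U, M) = 4 + (-3 + 3*((U + M) - 1)) = 4 + (-3 + 3*((M + U) - 1)) = 4 + (-3 + 3*(-1 + M + U)) = 4 + (-3 + (-3 + 3*M + 3*U)) = 4 + (-6 + 3*M + 3*U) = -2 + 3*M + 3*U)
g(14, 38)*(x + (-169 + 295)) = (-2 + 3*38 + 3*14)*(-599 + (-169 + 295)) = (-2 + 114 + 42)*(-599 + 126) = 154*(-473) = -72842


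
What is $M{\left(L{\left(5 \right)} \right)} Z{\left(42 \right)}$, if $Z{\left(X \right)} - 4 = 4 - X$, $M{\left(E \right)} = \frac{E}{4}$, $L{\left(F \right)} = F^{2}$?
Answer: $- \frac{425}{2} \approx -212.5$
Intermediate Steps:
$M{\left(E \right)} = \frac{E}{4}$ ($M{\left(E \right)} = E \frac{1}{4} = \frac{E}{4}$)
$Z{\left(X \right)} = 8 - X$ ($Z{\left(X \right)} = 4 - \left(-4 + X\right) = 8 - X$)
$M{\left(L{\left(5 \right)} \right)} Z{\left(42 \right)} = \frac{5^{2}}{4} \left(8 - 42\right) = \frac{1}{4} \cdot 25 \left(8 - 42\right) = \frac{25}{4} \left(-34\right) = - \frac{425}{2}$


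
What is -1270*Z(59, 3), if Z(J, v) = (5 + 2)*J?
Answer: -524510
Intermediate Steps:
Z(J, v) = 7*J
-1270*Z(59, 3) = -8890*59 = -1270*413 = -524510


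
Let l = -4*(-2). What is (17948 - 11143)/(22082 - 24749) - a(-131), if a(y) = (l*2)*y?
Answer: 5583227/2667 ≈ 2093.4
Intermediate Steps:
l = 8
a(y) = 16*y (a(y) = (8*2)*y = 16*y)
(17948 - 11143)/(22082 - 24749) - a(-131) = (17948 - 11143)/(22082 - 24749) - 16*(-131) = 6805/(-2667) - 1*(-2096) = 6805*(-1/2667) + 2096 = -6805/2667 + 2096 = 5583227/2667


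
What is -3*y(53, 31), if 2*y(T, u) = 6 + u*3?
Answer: -297/2 ≈ -148.50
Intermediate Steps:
y(T, u) = 3 + 3*u/2 (y(T, u) = (6 + u*3)/2 = (6 + 3*u)/2 = 3 + 3*u/2)
-3*y(53, 31) = -3*(3 + (3/2)*31) = -3*(3 + 93/2) = -3*99/2 = -297/2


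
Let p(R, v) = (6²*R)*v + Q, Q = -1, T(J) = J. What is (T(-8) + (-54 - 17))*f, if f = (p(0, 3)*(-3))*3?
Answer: -711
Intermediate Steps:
p(R, v) = -1 + 36*R*v (p(R, v) = (6²*R)*v - 1 = (36*R)*v - 1 = 36*R*v - 1 = -1 + 36*R*v)
f = 9 (f = ((-1 + 36*0*3)*(-3))*3 = ((-1 + 0)*(-3))*3 = -1*(-3)*3 = 3*3 = 9)
(T(-8) + (-54 - 17))*f = (-8 + (-54 - 17))*9 = (-8 - 71)*9 = -79*9 = -711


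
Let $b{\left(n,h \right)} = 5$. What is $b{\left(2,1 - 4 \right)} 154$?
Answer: $770$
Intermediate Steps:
$b{\left(2,1 - 4 \right)} 154 = 5 \cdot 154 = 770$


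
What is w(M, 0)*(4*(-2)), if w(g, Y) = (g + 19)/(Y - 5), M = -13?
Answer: 48/5 ≈ 9.6000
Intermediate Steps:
w(g, Y) = (19 + g)/(-5 + Y)
w(M, 0)*(4*(-2)) = ((19 - 13)/(-5 + 0))*(4*(-2)) = (6/(-5))*(-8) = -⅕*6*(-8) = -6/5*(-8) = 48/5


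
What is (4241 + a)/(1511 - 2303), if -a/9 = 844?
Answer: 305/72 ≈ 4.2361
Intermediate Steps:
a = -7596 (a = -9*844 = -7596)
(4241 + a)/(1511 - 2303) = (4241 - 7596)/(1511 - 2303) = -3355/(-792) = -3355*(-1/792) = 305/72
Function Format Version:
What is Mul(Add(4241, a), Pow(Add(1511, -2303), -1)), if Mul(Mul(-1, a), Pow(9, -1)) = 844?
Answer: Rational(305, 72) ≈ 4.2361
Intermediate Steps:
a = -7596 (a = Mul(-9, 844) = -7596)
Mul(Add(4241, a), Pow(Add(1511, -2303), -1)) = Mul(Add(4241, -7596), Pow(Add(1511, -2303), -1)) = Mul(-3355, Pow(-792, -1)) = Mul(-3355, Rational(-1, 792)) = Rational(305, 72)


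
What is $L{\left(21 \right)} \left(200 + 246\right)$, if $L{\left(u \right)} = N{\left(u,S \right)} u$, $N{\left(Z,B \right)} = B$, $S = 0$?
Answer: $0$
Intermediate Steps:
$L{\left(u \right)} = 0$ ($L{\left(u \right)} = 0 u = 0$)
$L{\left(21 \right)} \left(200 + 246\right) = 0 \left(200 + 246\right) = 0 \cdot 446 = 0$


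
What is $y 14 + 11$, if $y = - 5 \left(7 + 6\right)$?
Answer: $-899$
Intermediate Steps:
$y = -65$ ($y = \left(-5\right) 13 = -65$)
$y 14 + 11 = \left(-65\right) 14 + 11 = -910 + 11 = -899$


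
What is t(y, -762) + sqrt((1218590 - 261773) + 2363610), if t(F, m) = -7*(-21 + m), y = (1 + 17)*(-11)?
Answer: 5481 + sqrt(3320427) ≈ 7303.2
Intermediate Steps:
y = -198 (y = 18*(-11) = -198)
t(F, m) = 147 - 7*m
t(y, -762) + sqrt((1218590 - 261773) + 2363610) = (147 - 7*(-762)) + sqrt((1218590 - 261773) + 2363610) = (147 + 5334) + sqrt(956817 + 2363610) = 5481 + sqrt(3320427)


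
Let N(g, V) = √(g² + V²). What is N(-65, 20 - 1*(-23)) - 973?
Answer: -973 + √6074 ≈ -895.06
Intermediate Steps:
N(g, V) = √(V² + g²)
N(-65, 20 - 1*(-23)) - 973 = √((20 - 1*(-23))² + (-65)²) - 973 = √((20 + 23)² + 4225) - 973 = √(43² + 4225) - 973 = √(1849 + 4225) - 973 = √6074 - 973 = -973 + √6074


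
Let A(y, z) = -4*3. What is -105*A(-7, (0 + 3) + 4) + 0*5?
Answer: 1260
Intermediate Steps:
A(y, z) = -12
-105*A(-7, (0 + 3) + 4) + 0*5 = -105*(-12) + 0*5 = 1260 + 0 = 1260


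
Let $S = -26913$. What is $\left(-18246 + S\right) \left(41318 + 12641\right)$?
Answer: $-2436734481$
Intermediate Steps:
$\left(-18246 + S\right) \left(41318 + 12641\right) = \left(-18246 - 26913\right) \left(41318 + 12641\right) = \left(-45159\right) 53959 = -2436734481$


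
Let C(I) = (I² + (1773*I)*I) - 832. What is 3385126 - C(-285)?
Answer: -140707192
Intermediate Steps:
C(I) = -832 + 1774*I² (C(I) = (I² + 1773*I²) - 832 = 1774*I² - 832 = -832 + 1774*I²)
3385126 - C(-285) = 3385126 - (-832 + 1774*(-285)²) = 3385126 - (-832 + 1774*81225) = 3385126 - (-832 + 144093150) = 3385126 - 1*144092318 = 3385126 - 144092318 = -140707192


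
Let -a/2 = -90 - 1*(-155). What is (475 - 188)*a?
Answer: -37310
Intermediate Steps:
a = -130 (a = -2*(-90 - 1*(-155)) = -2*(-90 + 155) = -2*65 = -130)
(475 - 188)*a = (475 - 188)*(-130) = 287*(-130) = -37310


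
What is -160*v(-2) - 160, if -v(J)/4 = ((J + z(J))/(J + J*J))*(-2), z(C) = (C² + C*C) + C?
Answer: -2720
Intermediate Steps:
z(C) = C + 2*C² (z(C) = (C² + C²) + C = 2*C² + C = C + 2*C²)
v(J) = 8*(J + J*(1 + 2*J))/(J + J²) (v(J) = -4*(J + J*(1 + 2*J))/(J + J*J)*(-2) = -4*(J + J*(1 + 2*J))/(J + J²)*(-2) = -(-8)*(J + J*(1 + 2*J))/(J + J²) = 8*(J + J*(1 + 2*J))/(J + J²))
-160*v(-2) - 160 = -160*16 - 160 = -2560 - 160 = -2720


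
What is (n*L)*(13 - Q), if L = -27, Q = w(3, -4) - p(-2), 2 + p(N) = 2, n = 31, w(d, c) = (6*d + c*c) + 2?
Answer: 19251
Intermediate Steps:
w(d, c) = 2 + c² + 6*d (w(d, c) = (6*d + c²) + 2 = (c² + 6*d) + 2 = 2 + c² + 6*d)
p(N) = 0 (p(N) = -2 + 2 = 0)
Q = 36 (Q = (2 + (-4)² + 6*3) - 1*0 = (2 + 16 + 18) + 0 = 36 + 0 = 36)
(n*L)*(13 - Q) = (31*(-27))*(13 - 1*36) = -837*(13 - 36) = -837*(-23) = 19251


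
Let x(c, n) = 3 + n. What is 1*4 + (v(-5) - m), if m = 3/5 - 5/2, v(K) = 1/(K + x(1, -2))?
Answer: 113/20 ≈ 5.6500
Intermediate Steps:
v(K) = 1/(1 + K) (v(K) = 1/(K + (3 - 2)) = 1/(K + 1) = 1/(1 + K))
m = -19/10 (m = 3*(1/5) - 5*1/2 = 3/5 - 5/2 = -19/10 ≈ -1.9000)
1*4 + (v(-5) - m) = 1*4 + (1/(1 - 5) - 1*(-19/10)) = 4 + (1/(-4) + 19/10) = 4 + (-1/4 + 19/10) = 4 + 33/20 = 113/20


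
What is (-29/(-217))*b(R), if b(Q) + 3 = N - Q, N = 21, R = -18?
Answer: 1044/217 ≈ 4.8111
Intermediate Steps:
b(Q) = 18 - Q (b(Q) = -3 + (21 - Q) = 18 - Q)
(-29/(-217))*b(R) = (-29/(-217))*(18 - 1*(-18)) = (-29*(-1/217))*(18 + 18) = (29/217)*36 = 1044/217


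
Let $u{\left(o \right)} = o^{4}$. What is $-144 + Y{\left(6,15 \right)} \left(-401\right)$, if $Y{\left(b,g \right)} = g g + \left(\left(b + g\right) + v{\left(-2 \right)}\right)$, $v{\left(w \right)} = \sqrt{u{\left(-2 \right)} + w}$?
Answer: $-98790 - 401 \sqrt{14} \approx -1.0029 \cdot 10^{5}$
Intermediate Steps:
$v{\left(w \right)} = \sqrt{16 + w}$ ($v{\left(w \right)} = \sqrt{\left(-2\right)^{4} + w} = \sqrt{16 + w}$)
$Y{\left(b,g \right)} = b + g + \sqrt{14} + g^{2}$ ($Y{\left(b,g \right)} = g g + \left(\left(b + g\right) + \sqrt{16 - 2}\right) = g^{2} + \left(\left(b + g\right) + \sqrt{14}\right) = g^{2} + \left(b + g + \sqrt{14}\right) = b + g + \sqrt{14} + g^{2}$)
$-144 + Y{\left(6,15 \right)} \left(-401\right) = -144 + \left(6 + 15 + \sqrt{14} + 15^{2}\right) \left(-401\right) = -144 + \left(6 + 15 + \sqrt{14} + 225\right) \left(-401\right) = -144 + \left(246 + \sqrt{14}\right) \left(-401\right) = -144 - \left(98646 + 401 \sqrt{14}\right) = -98790 - 401 \sqrt{14}$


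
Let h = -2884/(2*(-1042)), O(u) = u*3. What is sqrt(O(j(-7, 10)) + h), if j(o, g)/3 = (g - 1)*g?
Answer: 19*sqrt(610091)/521 ≈ 28.485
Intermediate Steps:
j(o, g) = 3*g*(-1 + g) (j(o, g) = 3*((g - 1)*g) = 3*((-1 + g)*g) = 3*(g*(-1 + g)) = 3*g*(-1 + g))
O(u) = 3*u
h = 721/521 (h = -2884/(-2084) = -2884*(-1/2084) = 721/521 ≈ 1.3839)
sqrt(O(j(-7, 10)) + h) = sqrt(3*(3*10*(-1 + 10)) + 721/521) = sqrt(3*(3*10*9) + 721/521) = sqrt(3*270 + 721/521) = sqrt(810 + 721/521) = sqrt(422731/521) = 19*sqrt(610091)/521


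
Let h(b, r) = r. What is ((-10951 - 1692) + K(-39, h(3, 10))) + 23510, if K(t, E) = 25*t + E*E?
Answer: 9992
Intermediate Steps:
K(t, E) = E² + 25*t (K(t, E) = 25*t + E² = E² + 25*t)
((-10951 - 1692) + K(-39, h(3, 10))) + 23510 = ((-10951 - 1692) + (10² + 25*(-39))) + 23510 = (-12643 + (100 - 975)) + 23510 = (-12643 - 875) + 23510 = -13518 + 23510 = 9992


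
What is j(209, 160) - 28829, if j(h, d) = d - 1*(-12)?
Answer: -28657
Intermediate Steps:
j(h, d) = 12 + d (j(h, d) = d + 12 = 12 + d)
j(209, 160) - 28829 = (12 + 160) - 28829 = 172 - 28829 = -28657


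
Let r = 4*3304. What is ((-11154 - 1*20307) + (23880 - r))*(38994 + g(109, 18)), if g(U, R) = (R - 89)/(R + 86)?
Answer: -84338178085/104 ≈ -8.1094e+8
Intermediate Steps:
r = 13216
g(U, R) = (-89 + R)/(86 + R)
((-11154 - 1*20307) + (23880 - r))*(38994 + g(109, 18)) = ((-11154 - 1*20307) + (23880 - 1*13216))*(38994 + (-89 + 18)/(86 + 18)) = ((-11154 - 20307) + (23880 - 13216))*(38994 - 71/104) = (-31461 + 10664)*(38994 + (1/104)*(-71)) = -20797*(38994 - 71/104) = -20797*4055305/104 = -84338178085/104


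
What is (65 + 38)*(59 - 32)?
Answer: 2781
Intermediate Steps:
(65 + 38)*(59 - 32) = 103*27 = 2781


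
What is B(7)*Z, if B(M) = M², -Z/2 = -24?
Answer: 2352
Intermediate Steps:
Z = 48 (Z = -2*(-24) = 48)
B(7)*Z = 7²*48 = 49*48 = 2352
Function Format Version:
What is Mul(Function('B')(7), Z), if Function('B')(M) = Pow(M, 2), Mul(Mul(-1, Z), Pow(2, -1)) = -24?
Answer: 2352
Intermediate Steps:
Z = 48 (Z = Mul(-2, -24) = 48)
Mul(Function('B')(7), Z) = Mul(Pow(7, 2), 48) = Mul(49, 48) = 2352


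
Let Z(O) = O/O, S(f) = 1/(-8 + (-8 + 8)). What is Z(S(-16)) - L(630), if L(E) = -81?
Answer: 82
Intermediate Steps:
S(f) = -1/8 (S(f) = 1/(-8 + 0) = 1/(-8) = -1/8)
Z(O) = 1
Z(S(-16)) - L(630) = 1 - 1*(-81) = 1 + 81 = 82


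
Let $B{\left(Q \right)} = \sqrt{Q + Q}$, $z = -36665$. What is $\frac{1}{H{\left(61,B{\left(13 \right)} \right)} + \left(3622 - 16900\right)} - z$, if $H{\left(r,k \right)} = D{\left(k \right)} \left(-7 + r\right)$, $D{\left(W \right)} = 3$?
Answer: $\frac{480898139}{13116} \approx 36665.0$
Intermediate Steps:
$B{\left(Q \right)} = \sqrt{2} \sqrt{Q}$ ($B{\left(Q \right)} = \sqrt{2 Q} = \sqrt{2} \sqrt{Q}$)
$H{\left(r,k \right)} = -21 + 3 r$ ($H{\left(r,k \right)} = 3 \left(-7 + r\right) = -21 + 3 r$)
$\frac{1}{H{\left(61,B{\left(13 \right)} \right)} + \left(3622 - 16900\right)} - z = \frac{1}{\left(-21 + 3 \cdot 61\right) + \left(3622 - 16900\right)} - -36665 = \frac{1}{\left(-21 + 183\right) - 13278} + 36665 = \frac{1}{162 - 13278} + 36665 = \frac{1}{-13116} + 36665 = - \frac{1}{13116} + 36665 = \frac{480898139}{13116}$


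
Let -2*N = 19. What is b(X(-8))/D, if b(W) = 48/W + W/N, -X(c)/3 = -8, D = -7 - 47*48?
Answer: 10/42997 ≈ 0.00023257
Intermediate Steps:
N = -19/2 (N = -½*19 = -19/2 ≈ -9.5000)
D = -2263 (D = -7 - 2256 = -2263)
X(c) = 24 (X(c) = -3*(-8) = 24)
b(W) = 48/W - 2*W/19 (b(W) = 48/W + W/(-19/2) = 48/W + W*(-2/19) = 48/W - 2*W/19)
b(X(-8))/D = (48/24 - 2/19*24)/(-2263) = (48*(1/24) - 48/19)*(-1/2263) = (2 - 48/19)*(-1/2263) = -10/19*(-1/2263) = 10/42997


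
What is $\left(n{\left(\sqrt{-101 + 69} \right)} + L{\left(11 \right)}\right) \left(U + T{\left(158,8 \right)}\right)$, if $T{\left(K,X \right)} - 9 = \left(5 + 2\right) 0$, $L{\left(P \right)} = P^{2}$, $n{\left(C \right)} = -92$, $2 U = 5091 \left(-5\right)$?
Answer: $- \frac{737673}{2} \approx -3.6884 \cdot 10^{5}$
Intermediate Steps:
$U = - \frac{25455}{2}$ ($U = \frac{5091 \left(-5\right)}{2} = \frac{1}{2} \left(-25455\right) = - \frac{25455}{2} \approx -12728.0$)
$T{\left(K,X \right)} = 9$ ($T{\left(K,X \right)} = 9 + \left(5 + 2\right) 0 = 9 + 7 \cdot 0 = 9 + 0 = 9$)
$\left(n{\left(\sqrt{-101 + 69} \right)} + L{\left(11 \right)}\right) \left(U + T{\left(158,8 \right)}\right) = \left(-92 + 11^{2}\right) \left(- \frac{25455}{2} + 9\right) = \left(-92 + 121\right) \left(- \frac{25437}{2}\right) = 29 \left(- \frac{25437}{2}\right) = - \frac{737673}{2}$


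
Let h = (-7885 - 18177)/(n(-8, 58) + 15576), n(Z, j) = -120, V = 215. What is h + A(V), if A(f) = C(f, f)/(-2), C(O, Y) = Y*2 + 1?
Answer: -1678415/7728 ≈ -217.19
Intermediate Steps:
C(O, Y) = 1 + 2*Y (C(O, Y) = 2*Y + 1 = 1 + 2*Y)
h = -13031/7728 (h = (-7885 - 18177)/(-120 + 15576) = -26062/15456 = -26062*1/15456 = -13031/7728 ≈ -1.6862)
A(f) = -½ - f (A(f) = (1 + 2*f)/(-2) = (1 + 2*f)*(-½) = -½ - f)
h + A(V) = -13031/7728 + (-½ - 1*215) = -13031/7728 + (-½ - 215) = -13031/7728 - 431/2 = -1678415/7728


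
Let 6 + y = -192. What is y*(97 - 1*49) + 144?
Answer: -9360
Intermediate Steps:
y = -198 (y = -6 - 192 = -198)
y*(97 - 1*49) + 144 = -198*(97 - 1*49) + 144 = -198*(97 - 49) + 144 = -198*48 + 144 = -9504 + 144 = -9360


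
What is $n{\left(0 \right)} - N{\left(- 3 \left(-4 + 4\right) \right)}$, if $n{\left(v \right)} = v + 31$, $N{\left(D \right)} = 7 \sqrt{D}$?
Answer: $31$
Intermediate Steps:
$n{\left(v \right)} = 31 + v$
$n{\left(0 \right)} - N{\left(- 3 \left(-4 + 4\right) \right)} = \left(31 + 0\right) - 7 \sqrt{- 3 \left(-4 + 4\right)} = 31 - 7 \sqrt{\left(-3\right) 0} = 31 - 7 \sqrt{0} = 31 - 7 \cdot 0 = 31 - 0 = 31 + 0 = 31$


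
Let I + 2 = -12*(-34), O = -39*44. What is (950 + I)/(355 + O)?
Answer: -1356/1361 ≈ -0.99633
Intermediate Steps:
O = -1716
I = 406 (I = -2 - 12*(-34) = -2 + 408 = 406)
(950 + I)/(355 + O) = (950 + 406)/(355 - 1716) = 1356/(-1361) = 1356*(-1/1361) = -1356/1361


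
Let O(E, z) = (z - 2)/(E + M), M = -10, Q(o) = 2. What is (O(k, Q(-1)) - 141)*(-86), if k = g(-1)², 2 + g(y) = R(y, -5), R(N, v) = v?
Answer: 12126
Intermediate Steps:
g(y) = -7 (g(y) = -2 - 5 = -7)
k = 49 (k = (-7)² = 49)
O(E, z) = (-2 + z)/(-10 + E) (O(E, z) = (z - 2)/(E - 10) = (-2 + z)/(-10 + E))
(O(k, Q(-1)) - 141)*(-86) = ((-2 + 2)/(-10 + 49) - 141)*(-86) = (0/39 - 141)*(-86) = ((1/39)*0 - 141)*(-86) = (0 - 141)*(-86) = -141*(-86) = 12126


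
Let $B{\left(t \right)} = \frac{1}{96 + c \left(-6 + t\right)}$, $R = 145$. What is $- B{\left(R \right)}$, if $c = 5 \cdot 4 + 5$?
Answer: $- \frac{1}{3571} \approx -0.00028003$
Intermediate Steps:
$c = 25$ ($c = 20 + 5 = 25$)
$B{\left(t \right)} = \frac{1}{-54 + 25 t}$ ($B{\left(t \right)} = \frac{1}{96 + 25 \left(-6 + t\right)} = \frac{1}{96 + \left(-150 + 25 t\right)} = \frac{1}{-54 + 25 t}$)
$- B{\left(R \right)} = - \frac{1}{-54 + 25 \cdot 145} = - \frac{1}{-54 + 3625} = - \frac{1}{3571}$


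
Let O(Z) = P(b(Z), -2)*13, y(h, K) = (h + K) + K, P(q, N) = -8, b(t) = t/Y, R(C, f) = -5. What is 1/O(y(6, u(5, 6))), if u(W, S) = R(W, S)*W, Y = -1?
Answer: -1/104 ≈ -0.0096154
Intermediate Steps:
b(t) = -t (b(t) = t/(-1) = t*(-1) = -t)
u(W, S) = -5*W
y(h, K) = h + 2*K (y(h, K) = (K + h) + K = h + 2*K)
O(Z) = -104 (O(Z) = -8*13 = -104)
1/O(y(6, u(5, 6))) = 1/(-104) = -1/104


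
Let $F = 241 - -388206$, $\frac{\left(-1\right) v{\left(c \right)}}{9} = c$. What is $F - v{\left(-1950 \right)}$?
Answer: $370897$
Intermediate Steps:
$v{\left(c \right)} = - 9 c$
$F = 388447$ ($F = 241 + 388206 = 388447$)
$F - v{\left(-1950 \right)} = 388447 - \left(-9\right) \left(-1950\right) = 388447 - 17550 = 370897$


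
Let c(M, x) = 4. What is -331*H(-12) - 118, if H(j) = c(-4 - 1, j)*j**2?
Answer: -190774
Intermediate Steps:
H(j) = 4*j**2
-331*H(-12) - 118 = -1324*(-12)**2 - 118 = -1324*144 - 118 = -331*576 - 118 = -190656 - 118 = -190774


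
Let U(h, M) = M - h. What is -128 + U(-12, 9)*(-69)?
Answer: -1577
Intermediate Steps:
-128 + U(-12, 9)*(-69) = -128 + (9 - 1*(-12))*(-69) = -128 + (9 + 12)*(-69) = -128 + 21*(-69) = -128 - 1449 = -1577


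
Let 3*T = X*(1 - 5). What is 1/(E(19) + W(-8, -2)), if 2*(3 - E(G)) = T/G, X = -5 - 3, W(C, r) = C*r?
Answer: 57/1067 ≈ 0.053421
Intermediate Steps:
X = -8
T = 32/3 (T = (-8*(1 - 5))/3 = (-8*(-4))/3 = (⅓)*32 = 32/3 ≈ 10.667)
E(G) = 3 - 16/(3*G)
1/(E(19) + W(-8, -2)) = 1/((3 - 16/3/19) - 8*(-2)) = 1/((3 - 16/3*1/19) + 16) = 1/((3 - 16/57) + 16) = 1/(155/57 + 16) = 1/(1067/57) = 57/1067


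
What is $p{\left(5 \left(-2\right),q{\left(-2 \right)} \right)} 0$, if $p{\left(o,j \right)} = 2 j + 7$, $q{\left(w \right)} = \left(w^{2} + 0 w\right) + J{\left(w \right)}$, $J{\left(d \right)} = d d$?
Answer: $0$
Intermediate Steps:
$J{\left(d \right)} = d^{2}$
$q{\left(w \right)} = 2 w^{2}$ ($q{\left(w \right)} = \left(w^{2} + 0 w\right) + w^{2} = \left(w^{2} + 0\right) + w^{2} = w^{2} + w^{2} = 2 w^{2}$)
$p{\left(o,j \right)} = 7 + 2 j$
$p{\left(5 \left(-2\right),q{\left(-2 \right)} \right)} 0 = \left(7 + 2 \cdot 2 \left(-2\right)^{2}\right) 0 = \left(7 + 2 \cdot 2 \cdot 4\right) 0 = \left(7 + 2 \cdot 8\right) 0 = \left(7 + 16\right) 0 = 23 \cdot 0 = 0$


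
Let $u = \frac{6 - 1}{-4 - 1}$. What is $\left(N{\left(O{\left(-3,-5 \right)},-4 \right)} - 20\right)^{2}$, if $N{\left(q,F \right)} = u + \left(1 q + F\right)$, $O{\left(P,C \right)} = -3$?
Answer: $784$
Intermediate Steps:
$u = -1$ ($u = \frac{5}{-5} = 5 \left(- \frac{1}{5}\right) = -1$)
$N{\left(q,F \right)} = -1 + F + q$ ($N{\left(q,F \right)} = -1 + \left(1 q + F\right) = -1 + \left(q + F\right) = -1 + \left(F + q\right) = -1 + F + q$)
$\left(N{\left(O{\left(-3,-5 \right)},-4 \right)} - 20\right)^{2} = \left(\left(-1 - 4 - 3\right) - 20\right)^{2} = \left(-8 - 20\right)^{2} = \left(-28\right)^{2} = 784$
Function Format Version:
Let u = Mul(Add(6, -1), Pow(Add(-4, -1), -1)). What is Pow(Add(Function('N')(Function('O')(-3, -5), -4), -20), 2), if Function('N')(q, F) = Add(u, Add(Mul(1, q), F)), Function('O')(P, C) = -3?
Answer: 784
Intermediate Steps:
u = -1 (u = Mul(5, Pow(-5, -1)) = Mul(5, Rational(-1, 5)) = -1)
Function('N')(q, F) = Add(-1, F, q) (Function('N')(q, F) = Add(-1, Add(Mul(1, q), F)) = Add(-1, Add(q, F)) = Add(-1, Add(F, q)) = Add(-1, F, q))
Pow(Add(Function('N')(Function('O')(-3, -5), -4), -20), 2) = Pow(Add(Add(-1, -4, -3), -20), 2) = Pow(Add(-8, -20), 2) = Pow(-28, 2) = 784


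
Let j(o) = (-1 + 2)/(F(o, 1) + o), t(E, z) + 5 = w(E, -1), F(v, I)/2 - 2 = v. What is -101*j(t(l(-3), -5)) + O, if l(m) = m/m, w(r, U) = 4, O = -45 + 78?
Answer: -68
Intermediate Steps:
O = 33
F(v, I) = 4 + 2*v
l(m) = 1
t(E, z) = -1 (t(E, z) = -5 + 4 = -1)
j(o) = 1/(4 + 3*o) (j(o) = (-1 + 2)/((4 + 2*o) + o) = 1/(4 + 3*o))
-101*j(t(l(-3), -5)) + O = -101/(4 + 3*(-1)) + 33 = -101/(4 - 3) + 33 = -101/1 + 33 = -101*1 + 33 = -101 + 33 = -68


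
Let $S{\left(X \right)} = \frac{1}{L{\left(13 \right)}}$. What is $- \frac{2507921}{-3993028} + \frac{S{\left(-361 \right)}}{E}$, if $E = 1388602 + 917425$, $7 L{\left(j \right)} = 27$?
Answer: $\frac{12011541040585}{19124370788724} \approx 0.62807$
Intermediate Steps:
$L{\left(j \right)} = \frac{27}{7}$ ($L{\left(j \right)} = \frac{1}{7} \cdot 27 = \frac{27}{7}$)
$E = 2306027$
$S{\left(X \right)} = \frac{7}{27}$ ($S{\left(X \right)} = \frac{1}{\frac{27}{7}} = \frac{7}{27}$)
$- \frac{2507921}{-3993028} + \frac{S{\left(-361 \right)}}{E} = - \frac{2507921}{-3993028} + \frac{7}{27 \cdot 2306027} = \left(-2507921\right) \left(- \frac{1}{3993028}\right) + \frac{7}{27} \cdot \frac{1}{2306027} = \frac{192917}{307156} + \frac{7}{62262729} = \frac{12011541040585}{19124370788724}$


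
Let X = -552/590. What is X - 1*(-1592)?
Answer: 469364/295 ≈ 1591.1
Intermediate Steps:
X = -276/295 (X = -552*1/590 = -276/295 ≈ -0.93559)
X - 1*(-1592) = -276/295 - 1*(-1592) = -276/295 + 1592 = 469364/295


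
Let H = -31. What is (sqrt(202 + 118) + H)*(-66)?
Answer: 2046 - 528*sqrt(5) ≈ 865.36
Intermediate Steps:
(sqrt(202 + 118) + H)*(-66) = (sqrt(202 + 118) - 31)*(-66) = (sqrt(320) - 31)*(-66) = (8*sqrt(5) - 31)*(-66) = (-31 + 8*sqrt(5))*(-66) = 2046 - 528*sqrt(5)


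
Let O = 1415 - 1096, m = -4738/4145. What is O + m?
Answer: 1317517/4145 ≈ 317.86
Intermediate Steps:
m = -4738/4145 (m = -4738*1/4145 = -4738/4145 ≈ -1.1431)
O = 319
O + m = 319 - 4738/4145 = 1317517/4145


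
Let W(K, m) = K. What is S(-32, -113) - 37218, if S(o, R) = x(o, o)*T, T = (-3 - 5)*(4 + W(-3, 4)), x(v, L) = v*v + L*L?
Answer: -53602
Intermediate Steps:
x(v, L) = L² + v² (x(v, L) = v² + L² = L² + v²)
T = -8 (T = (-3 - 5)*(4 - 3) = -8*1 = -8)
S(o, R) = -16*o² (S(o, R) = (o² + o²)*(-8) = (2*o²)*(-8) = -16*o²)
S(-32, -113) - 37218 = -16*(-32)² - 37218 = -16*1024 - 37218 = -16384 - 37218 = -53602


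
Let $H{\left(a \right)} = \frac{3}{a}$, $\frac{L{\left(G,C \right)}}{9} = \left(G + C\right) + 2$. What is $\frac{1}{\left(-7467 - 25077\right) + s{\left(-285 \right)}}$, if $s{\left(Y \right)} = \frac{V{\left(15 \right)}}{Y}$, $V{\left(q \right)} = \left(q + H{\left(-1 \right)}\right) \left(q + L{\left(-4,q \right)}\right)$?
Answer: $- \frac{95}{3092208} \approx -3.0722 \cdot 10^{-5}$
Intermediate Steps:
$L{\left(G,C \right)} = 18 + 9 C + 9 G$ ($L{\left(G,C \right)} = 9 \left(\left(G + C\right) + 2\right) = 9 \left(\left(C + G\right) + 2\right) = 9 \left(2 + C + G\right) = 18 + 9 C + 9 G$)
$V{\left(q \right)} = \left(-18 + 10 q\right) \left(-3 + q\right)$ ($V{\left(q \right)} = \left(q + \frac{3}{-1}\right) \left(q + \left(18 + 9 q + 9 \left(-4\right)\right)\right) = \left(q + 3 \left(-1\right)\right) \left(q + \left(18 + 9 q - 36\right)\right) = \left(q - 3\right) \left(q + \left(-18 + 9 q\right)\right) = \left(-3 + q\right) \left(-18 + 10 q\right) = \left(-18 + 10 q\right) \left(-3 + q\right)$)
$s{\left(Y \right)} = \frac{1584}{Y}$ ($s{\left(Y \right)} = \frac{54 - 720 + 10 \cdot 15^{2}}{Y} = \frac{54 - 720 + 10 \cdot 225}{Y} = \frac{54 - 720 + 2250}{Y} = \frac{1584}{Y}$)
$\frac{1}{\left(-7467 - 25077\right) + s{\left(-285 \right)}} = \frac{1}{\left(-7467 - 25077\right) + \frac{1584}{-285}} = \frac{1}{-32544 + 1584 \left(- \frac{1}{285}\right)} = \frac{1}{-32544 - \frac{528}{95}} = \frac{1}{- \frac{3092208}{95}} = - \frac{95}{3092208}$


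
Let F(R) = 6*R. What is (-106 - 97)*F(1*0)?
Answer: 0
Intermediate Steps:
(-106 - 97)*F(1*0) = (-106 - 97)*(6*(1*0)) = -1218*0 = -203*0 = 0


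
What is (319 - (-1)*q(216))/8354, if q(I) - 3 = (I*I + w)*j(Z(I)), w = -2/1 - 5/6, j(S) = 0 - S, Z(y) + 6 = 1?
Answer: 1401527/50124 ≈ 27.961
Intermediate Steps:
Z(y) = -5 (Z(y) = -6 + 1 = -5)
j(S) = -S
w = -17/6 (w = -2*1 - 5*⅙ = -2 - ⅚ = -17/6 ≈ -2.8333)
q(I) = -67/6 + 5*I² (q(I) = 3 + (I*I - 17/6)*(-1*(-5)) = 3 + (I² - 17/6)*5 = 3 + (-17/6 + I²)*5 = 3 + (-85/6 + 5*I²) = -67/6 + 5*I²)
(319 - (-1)*q(216))/8354 = (319 - (-1)*(-67/6 + 5*216²))/8354 = (319 - (-1)*(-67/6 + 5*46656))*(1/8354) = (319 - (-1)*(-67/6 + 233280))*(1/8354) = (319 - (-1)*1399613/6)*(1/8354) = (319 - 1*(-1399613/6))*(1/8354) = (319 + 1399613/6)*(1/8354) = (1401527/6)*(1/8354) = 1401527/50124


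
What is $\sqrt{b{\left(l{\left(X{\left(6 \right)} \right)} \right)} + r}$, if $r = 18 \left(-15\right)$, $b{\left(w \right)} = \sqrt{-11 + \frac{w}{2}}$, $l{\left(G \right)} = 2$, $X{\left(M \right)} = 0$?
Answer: $\sqrt{-270 + i \sqrt{10}} \approx 0.09622 + 16.432 i$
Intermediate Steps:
$b{\left(w \right)} = \sqrt{-11 + \frac{w}{2}}$ ($b{\left(w \right)} = \sqrt{-11 + w \frac{1}{2}} = \sqrt{-11 + \frac{w}{2}}$)
$r = -270$
$\sqrt{b{\left(l{\left(X{\left(6 \right)} \right)} \right)} + r} = \sqrt{\frac{\sqrt{-44 + 2 \cdot 2}}{2} - 270} = \sqrt{\frac{\sqrt{-44 + 4}}{2} - 270} = \sqrt{\frac{\sqrt{-40}}{2} - 270} = \sqrt{\frac{2 i \sqrt{10}}{2} - 270} = \sqrt{i \sqrt{10} - 270} = \sqrt{-270 + i \sqrt{10}}$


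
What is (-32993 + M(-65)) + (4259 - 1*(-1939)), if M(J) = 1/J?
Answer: -1741676/65 ≈ -26795.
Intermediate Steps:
(-32993 + M(-65)) + (4259 - 1*(-1939)) = (-32993 + 1/(-65)) + (4259 - 1*(-1939)) = (-32993 - 1/65) + (4259 + 1939) = -2144546/65 + 6198 = -1741676/65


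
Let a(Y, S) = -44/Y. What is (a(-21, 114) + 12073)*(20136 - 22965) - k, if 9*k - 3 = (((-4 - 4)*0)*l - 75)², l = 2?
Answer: -717382465/21 ≈ -3.4161e+7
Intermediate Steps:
k = 1876/3 (k = ⅓ + (((-4 - 4)*0)*2 - 75)²/9 = ⅓ + (-8*0*2 - 75)²/9 = ⅓ + (0*2 - 75)²/9 = ⅓ + (0 - 75)²/9 = ⅓ + (⅑)*(-75)² = ⅓ + (⅑)*5625 = ⅓ + 625 = 1876/3 ≈ 625.33)
(a(-21, 114) + 12073)*(20136 - 22965) - k = (-44/(-21) + 12073)*(20136 - 22965) - 1*1876/3 = (-44*(-1/21) + 12073)*(-2829) - 1876/3 = (44/21 + 12073)*(-2829) - 1876/3 = (253577/21)*(-2829) - 1876/3 = -239123111/7 - 1876/3 = -717382465/21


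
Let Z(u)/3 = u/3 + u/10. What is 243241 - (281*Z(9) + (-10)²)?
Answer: 2398533/10 ≈ 2.3985e+5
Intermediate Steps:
Z(u) = 13*u/10 (Z(u) = 3*(u/3 + u/10) = 3*(13*u/30) = 13*u/10)
243241 - (281*Z(9) + (-10)²) = 243241 - (281*((13/10)*9) + (-10)²) = 243241 - (281*(117/10) + 100) = 243241 - (32877/10 + 100) = 243241 - 1*33877/10 = 243241 - 33877/10 = 2398533/10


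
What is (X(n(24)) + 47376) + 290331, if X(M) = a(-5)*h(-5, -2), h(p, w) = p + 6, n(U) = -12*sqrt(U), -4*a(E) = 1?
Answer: 1350827/4 ≈ 3.3771e+5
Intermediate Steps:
a(E) = -1/4 (a(E) = -1/4*1 = -1/4)
h(p, w) = 6 + p
X(M) = -1/4 (X(M) = -(6 - 5)/4 = -1/4*1 = -1/4)
(X(n(24)) + 47376) + 290331 = (-1/4 + 47376) + 290331 = 189503/4 + 290331 = 1350827/4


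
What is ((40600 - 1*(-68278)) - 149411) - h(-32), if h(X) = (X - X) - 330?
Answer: -40203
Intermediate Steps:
h(X) = -330 (h(X) = 0 - 330 = -330)
((40600 - 1*(-68278)) - 149411) - h(-32) = ((40600 - 1*(-68278)) - 149411) - 1*(-330) = ((40600 + 68278) - 149411) + 330 = (108878 - 149411) + 330 = -40533 + 330 = -40203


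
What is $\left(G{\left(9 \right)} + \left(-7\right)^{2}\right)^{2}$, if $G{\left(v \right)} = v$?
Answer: $3364$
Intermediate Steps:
$\left(G{\left(9 \right)} + \left(-7\right)^{2}\right)^{2} = \left(9 + \left(-7\right)^{2}\right)^{2} = \left(9 + 49\right)^{2} = 58^{2} = 3364$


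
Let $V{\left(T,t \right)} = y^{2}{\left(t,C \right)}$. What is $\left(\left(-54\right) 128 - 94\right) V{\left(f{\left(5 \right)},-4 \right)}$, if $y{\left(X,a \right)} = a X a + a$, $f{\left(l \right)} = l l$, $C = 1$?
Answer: $-63054$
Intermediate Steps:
$f{\left(l \right)} = l^{2}$
$y{\left(X,a \right)} = a + X a^{2}$ ($y{\left(X,a \right)} = X a a + a = X a^{2} + a = a + X a^{2}$)
$V{\left(T,t \right)} = \left(1 + t\right)^{2}$ ($V{\left(T,t \right)} = \left(1 \left(1 + t 1\right)\right)^{2} = \left(1 \left(1 + t\right)\right)^{2} = \left(1 + t\right)^{2}$)
$\left(\left(-54\right) 128 - 94\right) V{\left(f{\left(5 \right)},-4 \right)} = \left(\left(-54\right) 128 - 94\right) \left(1 - 4\right)^{2} = \left(-6912 - 94\right) \left(-3\right)^{2} = \left(-7006\right) 9 = -63054$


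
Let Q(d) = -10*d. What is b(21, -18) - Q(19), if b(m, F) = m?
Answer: 211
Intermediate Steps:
b(21, -18) - Q(19) = 21 - (-10)*19 = 21 - 1*(-190) = 21 + 190 = 211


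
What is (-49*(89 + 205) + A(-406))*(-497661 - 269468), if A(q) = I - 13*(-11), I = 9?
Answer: 10934656766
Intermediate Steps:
A(q) = 152 (A(q) = 9 - 13*(-11) = 9 + 143 = 152)
(-49*(89 + 205) + A(-406))*(-497661 - 269468) = (-49*(89 + 205) + 152)*(-497661 - 269468) = (-49*294 + 152)*(-767129) = (-14406 + 152)*(-767129) = -14254*(-767129) = 10934656766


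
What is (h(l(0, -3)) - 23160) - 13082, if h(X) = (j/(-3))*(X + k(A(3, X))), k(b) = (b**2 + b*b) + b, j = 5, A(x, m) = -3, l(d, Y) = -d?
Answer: -36267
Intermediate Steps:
k(b) = b + 2*b**2 (k(b) = (b**2 + b**2) + b = 2*b**2 + b = b + 2*b**2)
h(X) = -25 - 5*X/3 (h(X) = (5/(-3))*(X - 3*(1 + 2*(-3))) = (5*(-1/3))*(X - 3*(1 - 6)) = -5*(X - 3*(-5))/3 = -5*(X + 15)/3 = -5*(15 + X)/3 = -25 - 5*X/3)
(h(l(0, -3)) - 23160) - 13082 = ((-25 - (-5)*0/3) - 23160) - 13082 = ((-25 - 5/3*0) - 23160) - 13082 = ((-25 + 0) - 23160) - 13082 = (-25 - 23160) - 13082 = -23185 - 13082 = -36267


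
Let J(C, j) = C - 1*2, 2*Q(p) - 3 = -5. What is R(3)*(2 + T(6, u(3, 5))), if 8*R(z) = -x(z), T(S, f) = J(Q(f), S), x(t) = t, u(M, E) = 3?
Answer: 3/8 ≈ 0.37500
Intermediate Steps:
Q(p) = -1 (Q(p) = 3/2 + (½)*(-5) = 3/2 - 5/2 = -1)
J(C, j) = -2 + C (J(C, j) = C - 2 = -2 + C)
T(S, f) = -3 (T(S, f) = -2 - 1 = -3)
R(z) = -z/8 (R(z) = (-z)/8 = -z/8)
R(3)*(2 + T(6, u(3, 5))) = (-⅛*3)*(2 - 3) = -3/8*(-1) = 3/8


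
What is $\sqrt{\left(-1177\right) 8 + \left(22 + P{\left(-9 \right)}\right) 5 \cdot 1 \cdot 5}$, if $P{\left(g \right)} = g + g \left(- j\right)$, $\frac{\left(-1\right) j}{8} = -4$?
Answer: $i \sqrt{1891} \approx 43.486 i$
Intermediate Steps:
$j = 32$ ($j = \left(-8\right) \left(-4\right) = 32$)
$P{\left(g \right)} = - 31 g$ ($P{\left(g \right)} = g + g \left(\left(-1\right) 32\right) = g + g \left(-32\right) = g - 32 g = - 31 g$)
$\sqrt{\left(-1177\right) 8 + \left(22 + P{\left(-9 \right)}\right) 5 \cdot 1 \cdot 5} = \sqrt{\left(-1177\right) 8 + \left(22 - -279\right) 5 \cdot 1 \cdot 5} = \sqrt{-9416 + \left(22 + 279\right) 5 \cdot 5} = \sqrt{-9416 + 301 \cdot 25} = \sqrt{-9416 + 7525} = \sqrt{-1891} = i \sqrt{1891}$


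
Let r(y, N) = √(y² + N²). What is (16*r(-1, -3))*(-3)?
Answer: -48*√10 ≈ -151.79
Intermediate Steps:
r(y, N) = √(N² + y²)
(16*r(-1, -3))*(-3) = (16*√((-3)² + (-1)²))*(-3) = (16*√(9 + 1))*(-3) = (16*√10)*(-3) = -48*√10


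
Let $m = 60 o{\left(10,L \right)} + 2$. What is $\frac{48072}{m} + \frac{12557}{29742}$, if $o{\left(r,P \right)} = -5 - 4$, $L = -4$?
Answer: $- \frac{711500879}{8000598} \approx -88.931$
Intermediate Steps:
$o{\left(r,P \right)} = -9$
$m = -538$ ($m = 60 \left(-9\right) + 2 = -540 + 2 = -538$)
$\frac{48072}{m} + \frac{12557}{29742} = \frac{48072}{-538} + \frac{12557}{29742} = 48072 \left(- \frac{1}{538}\right) + 12557 \cdot \frac{1}{29742} = - \frac{24036}{269} + \frac{12557}{29742} = - \frac{711500879}{8000598}$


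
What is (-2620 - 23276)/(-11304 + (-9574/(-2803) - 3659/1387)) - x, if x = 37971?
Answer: -1668505580501037/43944227383 ≈ -37969.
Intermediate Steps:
(-2620 - 23276)/(-11304 + (-9574/(-2803) - 3659/1387)) - x = (-2620 - 23276)/(-11304 + (-9574/(-2803) - 3659/1387)) - 1*37971 = -25896/(-11304 + (-9574*(-1/2803) - 3659*1/1387)) - 37971 = -25896/(-11304 + (9574/2803 - 3659/1387)) - 37971 = -25896/(-11304 + 3022961/3887761) - 37971 = -25896/(-43944227383/3887761) - 37971 = -25896*(-3887761/43944227383) - 37971 = 100677458856/43944227383 - 37971 = -1668505580501037/43944227383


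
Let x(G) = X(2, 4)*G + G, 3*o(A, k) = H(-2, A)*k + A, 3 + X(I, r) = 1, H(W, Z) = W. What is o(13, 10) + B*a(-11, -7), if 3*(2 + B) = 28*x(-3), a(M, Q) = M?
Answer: -865/3 ≈ -288.33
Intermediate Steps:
X(I, r) = -2 (X(I, r) = -3 + 1 = -2)
o(A, k) = -2*k/3 + A/3 (o(A, k) = (-2*k + A)/3 = (A - 2*k)/3 = -2*k/3 + A/3)
x(G) = -G (x(G) = -2*G + G = -G)
B = 26 (B = -2 + (28*(-1*(-3)))/3 = -2 + (28*3)/3 = -2 + (⅓)*84 = -2 + 28 = 26)
o(13, 10) + B*a(-11, -7) = (-⅔*10 + (⅓)*13) + 26*(-11) = (-20/3 + 13/3) - 286 = -7/3 - 286 = -865/3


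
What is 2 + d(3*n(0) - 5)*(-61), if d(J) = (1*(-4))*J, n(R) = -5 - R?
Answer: -4878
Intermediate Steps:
d(J) = -4*J
2 + d(3*n(0) - 5)*(-61) = 2 - 4*(3*(-5 - 1*0) - 5)*(-61) = 2 - 4*(3*(-5 + 0) - 5)*(-61) = 2 - 4*(3*(-5) - 5)*(-61) = 2 - 4*(-15 - 5)*(-61) = 2 - 4*(-20)*(-61) = 2 + 80*(-61) = 2 - 4880 = -4878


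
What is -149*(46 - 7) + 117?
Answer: -5694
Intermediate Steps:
-149*(46 - 7) + 117 = -149*39 + 117 = -5811 + 117 = -5694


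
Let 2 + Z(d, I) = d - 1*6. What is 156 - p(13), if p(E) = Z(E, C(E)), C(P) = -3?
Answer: 151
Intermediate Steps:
Z(d, I) = -8 + d (Z(d, I) = -2 + (d - 1*6) = -2 + (d - 6) = -2 + (-6 + d) = -8 + d)
p(E) = -8 + E
156 - p(13) = 156 - (-8 + 13) = 156 - 1*5 = 156 - 5 = 151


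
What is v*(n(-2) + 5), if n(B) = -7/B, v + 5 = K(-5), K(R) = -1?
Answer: -51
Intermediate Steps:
v = -6 (v = -5 - 1 = -6)
v*(n(-2) + 5) = -6*(-7/(-2) + 5) = -6*(-7*(-1/2) + 5) = -6*(7/2 + 5) = -6*17/2 = -51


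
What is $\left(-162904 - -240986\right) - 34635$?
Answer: $43447$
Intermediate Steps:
$\left(-162904 - -240986\right) - 34635 = \left(-162904 + 240986\right) - 34635 = 78082 - 34635 = 43447$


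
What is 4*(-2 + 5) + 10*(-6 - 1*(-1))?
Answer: -38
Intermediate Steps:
4*(-2 + 5) + 10*(-6 - 1*(-1)) = 4*3 + 10*(-6 + 1) = 12 + 10*(-5) = 12 - 50 = -38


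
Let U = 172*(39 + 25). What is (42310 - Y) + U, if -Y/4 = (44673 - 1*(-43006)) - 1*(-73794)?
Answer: 699210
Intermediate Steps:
Y = -645892 (Y = -4*((44673 - 1*(-43006)) - 1*(-73794)) = -4*((44673 + 43006) + 73794) = -4*(87679 + 73794) = -4*161473 = -645892)
U = 11008 (U = 172*64 = 11008)
(42310 - Y) + U = (42310 - 1*(-645892)) + 11008 = (42310 + 645892) + 11008 = 688202 + 11008 = 699210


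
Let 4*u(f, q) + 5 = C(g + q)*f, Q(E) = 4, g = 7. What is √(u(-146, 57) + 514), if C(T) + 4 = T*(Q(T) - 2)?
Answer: I*√16053/2 ≈ 63.35*I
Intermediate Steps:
C(T) = -4 + 2*T (C(T) = -4 + T*(4 - 2) = -4 + T*2 = -4 + 2*T)
u(f, q) = -5/4 + f*(10 + 2*q)/4 (u(f, q) = -5/4 + ((-4 + 2*(7 + q))*f)/4 = -5/4 + ((-4 + (14 + 2*q))*f)/4 = -5/4 + ((10 + 2*q)*f)/4 = -5/4 + (f*(10 + 2*q))/4 = -5/4 + f*(10 + 2*q)/4)
√(u(-146, 57) + 514) = √((-5/4 + (5/2)*(-146) + (½)*(-146)*57) + 514) = √((-5/4 - 365 - 4161) + 514) = √(-18109/4 + 514) = √(-16053/4) = I*√16053/2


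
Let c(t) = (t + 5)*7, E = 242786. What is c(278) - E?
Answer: -240805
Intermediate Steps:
c(t) = 35 + 7*t (c(t) = (5 + t)*7 = 35 + 7*t)
c(278) - E = (35 + 7*278) - 1*242786 = (35 + 1946) - 242786 = 1981 - 242786 = -240805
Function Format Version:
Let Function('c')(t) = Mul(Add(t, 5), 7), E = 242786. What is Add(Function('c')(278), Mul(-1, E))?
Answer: -240805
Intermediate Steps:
Function('c')(t) = Add(35, Mul(7, t)) (Function('c')(t) = Mul(Add(5, t), 7) = Add(35, Mul(7, t)))
Add(Function('c')(278), Mul(-1, E)) = Add(Add(35, Mul(7, 278)), Mul(-1, 242786)) = Add(Add(35, 1946), -242786) = Add(1981, -242786) = -240805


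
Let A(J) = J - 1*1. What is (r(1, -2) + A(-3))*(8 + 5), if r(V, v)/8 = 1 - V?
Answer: -52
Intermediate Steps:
r(V, v) = 8 - 8*V (r(V, v) = 8*(1 - V) = 8 - 8*V)
A(J) = -1 + J (A(J) = J - 1 = -1 + J)
(r(1, -2) + A(-3))*(8 + 5) = ((8 - 8*1) + (-1 - 3))*(8 + 5) = ((8 - 8) - 4)*13 = (0 - 4)*13 = -4*13 = -52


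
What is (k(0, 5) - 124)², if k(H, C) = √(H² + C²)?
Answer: 14161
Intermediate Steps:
k(H, C) = √(C² + H²)
(k(0, 5) - 124)² = (√(5² + 0²) - 124)² = (√(25 + 0) - 124)² = (√25 - 124)² = (5 - 124)² = (-119)² = 14161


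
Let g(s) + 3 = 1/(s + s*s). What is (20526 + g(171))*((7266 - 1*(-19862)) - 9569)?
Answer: 1177667452627/3268 ≈ 3.6036e+8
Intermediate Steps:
g(s) = -3 + 1/(s + s²) (g(s) = -3 + 1/(s + s*s) = -3 + 1/(s + s²))
(20526 + g(171))*((7266 - 1*(-19862)) - 9569) = (20526 + (1 - 3*171 - 3*171²)/(171*(1 + 171)))*((7266 - 1*(-19862)) - 9569) = (20526 + (1/171)*(1 - 513 - 3*29241)/172)*((7266 + 19862) - 9569) = (20526 + (1/171)*(1/172)*(1 - 513 - 87723))*(27128 - 9569) = (20526 + (1/171)*(1/172)*(-88235))*17559 = (20526 - 88235/29412)*17559 = (603622477/29412)*17559 = 1177667452627/3268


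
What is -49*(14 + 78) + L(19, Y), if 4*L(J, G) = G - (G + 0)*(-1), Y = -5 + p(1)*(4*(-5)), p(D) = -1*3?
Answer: -8961/2 ≈ -4480.5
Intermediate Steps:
p(D) = -3
Y = 55 (Y = -5 - 12*(-5) = -5 - 3*(-20) = -5 + 60 = 55)
L(J, G) = G/2 (L(J, G) = (G - (G + 0)*(-1))/4 = (G - G*(-1))/4 = (G - (-1)*G)/4 = (G + G)/4 = (2*G)/4 = G/2)
-49*(14 + 78) + L(19, Y) = -49*(14 + 78) + (½)*55 = -49*92 + 55/2 = -4508 + 55/2 = -8961/2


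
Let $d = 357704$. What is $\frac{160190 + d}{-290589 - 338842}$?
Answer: $- \frac{517894}{629431} \approx -0.8228$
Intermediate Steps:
$\frac{160190 + d}{-290589 - 338842} = \frac{160190 + 357704}{-290589 - 338842} = \frac{517894}{-629431} = 517894 \left(- \frac{1}{629431}\right) = - \frac{517894}{629431}$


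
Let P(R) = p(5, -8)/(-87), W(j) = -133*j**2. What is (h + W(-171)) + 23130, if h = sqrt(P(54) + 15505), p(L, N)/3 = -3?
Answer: -3865923 + 4*sqrt(814987)/29 ≈ -3.8658e+6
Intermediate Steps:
p(L, N) = -9 (p(L, N) = 3*(-3) = -9)
P(R) = 3/29 (P(R) = -9/(-87) = -9*(-1/87) = 3/29)
h = 4*sqrt(814987)/29 (h = sqrt(3/29 + 15505) = sqrt(449648/29) = 4*sqrt(814987)/29 ≈ 124.52)
(h + W(-171)) + 23130 = (4*sqrt(814987)/29 - 133*(-171)**2) + 23130 = (4*sqrt(814987)/29 - 133*29241) + 23130 = (4*sqrt(814987)/29 - 3889053) + 23130 = (-3889053 + 4*sqrt(814987)/29) + 23130 = -3865923 + 4*sqrt(814987)/29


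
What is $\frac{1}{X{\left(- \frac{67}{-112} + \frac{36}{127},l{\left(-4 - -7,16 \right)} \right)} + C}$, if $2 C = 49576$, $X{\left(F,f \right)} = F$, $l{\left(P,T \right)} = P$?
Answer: $\frac{14224}{352597053} \approx 4.0341 \cdot 10^{-5}$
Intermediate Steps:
$C = 24788$ ($C = \frac{1}{2} \cdot 49576 = 24788$)
$\frac{1}{X{\left(- \frac{67}{-112} + \frac{36}{127},l{\left(-4 - -7,16 \right)} \right)} + C} = \frac{1}{\left(- \frac{67}{-112} + \frac{36}{127}\right) + 24788} = \frac{1}{\left(\left(-67\right) \left(- \frac{1}{112}\right) + 36 \cdot \frac{1}{127}\right) + 24788} = \frac{1}{\left(\frac{67}{112} + \frac{36}{127}\right) + 24788} = \frac{1}{\frac{12541}{14224} + 24788} = \frac{1}{\frac{352597053}{14224}} = \frac{14224}{352597053}$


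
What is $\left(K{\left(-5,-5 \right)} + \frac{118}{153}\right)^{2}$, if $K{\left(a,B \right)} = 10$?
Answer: $\frac{2715904}{23409} \approx 116.02$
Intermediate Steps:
$\left(K{\left(-5,-5 \right)} + \frac{118}{153}\right)^{2} = \left(10 + \frac{118}{153}\right)^{2} = \left(\frac{1648}{153}\right)^{2} = \frac{2715904}{23409}$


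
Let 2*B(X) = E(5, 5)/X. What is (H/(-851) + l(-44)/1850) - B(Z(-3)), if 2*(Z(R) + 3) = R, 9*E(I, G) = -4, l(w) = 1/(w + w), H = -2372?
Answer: 830401337/303296400 ≈ 2.7379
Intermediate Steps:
l(w) = 1/(2*w)
E(I, G) = -4/9 (E(I, G) = (⅑)*(-4) = -4/9)
Z(R) = -3 + R/2
B(X) = -2/(9*X) (B(X) = (-4/(9*X))/2 = -2/(9*X))
(H/(-851) + l(-44)/1850) - B(Z(-3)) = (-2372/(-851) + ((½)/(-44))/1850) - (-2)/(9*(-3 + (½)*(-3))) = (-2372*(-1/851) + ((½)*(-1/44))*(1/1850)) - (-2)/(9*(-3 - 3/2)) = (2372/851 - 1/88*1/1850) - (-2)/(9*(-9/2)) = (2372/851 - 1/162800) - (-2)*(-2)/(9*9) = 10436777/3744400 - 1*4/81 = 10436777/3744400 - 4/81 = 830401337/303296400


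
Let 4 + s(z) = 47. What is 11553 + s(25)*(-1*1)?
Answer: 11510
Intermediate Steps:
s(z) = 43 (s(z) = -4 + 47 = 43)
11553 + s(25)*(-1*1) = 11553 + 43*(-1*1) = 11553 + 43*(-1) = 11553 - 43 = 11510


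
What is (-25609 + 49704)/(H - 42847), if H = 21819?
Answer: -24095/21028 ≈ -1.1459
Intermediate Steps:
(-25609 + 49704)/(H - 42847) = (-25609 + 49704)/(21819 - 42847) = 24095/(-21028) = 24095*(-1/21028) = -24095/21028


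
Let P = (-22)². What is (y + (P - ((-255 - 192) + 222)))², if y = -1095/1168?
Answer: 128346241/256 ≈ 5.0135e+5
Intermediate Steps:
P = 484
y = -15/16 (y = -1095*1/1168 = -15/16 ≈ -0.93750)
(y + (P - ((-255 - 192) + 222)))² = (-15/16 + (484 - ((-255 - 192) + 222)))² = (-15/16 + (484 - (-447 + 222)))² = (-15/16 + (484 - 1*(-225)))² = (-15/16 + (484 + 225))² = (-15/16 + 709)² = (11329/16)² = 128346241/256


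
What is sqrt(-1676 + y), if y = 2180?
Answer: 6*sqrt(14) ≈ 22.450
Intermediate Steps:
sqrt(-1676 + y) = sqrt(-1676 + 2180) = sqrt(504) = 6*sqrt(14)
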